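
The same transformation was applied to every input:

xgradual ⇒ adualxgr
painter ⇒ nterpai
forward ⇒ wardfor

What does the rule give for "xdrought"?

Rule — move the first 3 characters to the end (rotate left by 3).
On "xdrought" that produces "oughtxdr".

oughtxdr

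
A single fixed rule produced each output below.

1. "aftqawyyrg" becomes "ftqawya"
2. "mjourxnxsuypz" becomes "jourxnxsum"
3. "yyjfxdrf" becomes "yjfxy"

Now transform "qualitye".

The transformation: delete the last 3 characters, then move the first character to the end.
Working it through for "qualitye": intermediate "quali", final "ualiq".

ualiq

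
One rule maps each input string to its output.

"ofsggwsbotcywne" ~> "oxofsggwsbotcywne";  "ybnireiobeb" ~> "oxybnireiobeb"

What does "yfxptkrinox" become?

oxyfxptkrinox

Looking at the pairs, the operation is to prepend "ox".
For "yfxptkrinox" the result is "oxyfxptkrinox".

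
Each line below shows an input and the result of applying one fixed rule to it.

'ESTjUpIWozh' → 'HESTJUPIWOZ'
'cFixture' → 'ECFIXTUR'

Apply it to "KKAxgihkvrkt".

TKKAXGIHKVRK

What's happening: move the last character to the front, then convert every letter to uppercase.
On "KKAxgihkvrkt": the first step gives "tKKAxgihkvrk", and the second then gives "TKKAXGIHKVRK".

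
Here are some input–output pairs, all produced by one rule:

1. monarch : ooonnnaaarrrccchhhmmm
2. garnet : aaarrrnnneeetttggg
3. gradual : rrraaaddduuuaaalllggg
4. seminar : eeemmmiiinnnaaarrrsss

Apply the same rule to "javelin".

aaavvveeellliiinnnjjj

The pattern: repeat every character 3 times, then move the first 3 characters to the end (rotate left by 3).
Starting from "javelin": after the first operation, "jjjaaavvveeellliiinnn"; after the second, "aaavvveeellliiinnnjjj".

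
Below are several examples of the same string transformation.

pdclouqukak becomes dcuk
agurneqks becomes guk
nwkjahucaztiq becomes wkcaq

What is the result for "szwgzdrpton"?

The pattern: swap each adjacent pair of characters (1↔2, 3↔4, ...), then keep one character in every 3, starting at position 1 (positions 1st, 4th, 7th, ...).
Starting from "szwgzdrpton": after the first operation, "zsgwdzprotn"; after the second, "zwpt".

zwpt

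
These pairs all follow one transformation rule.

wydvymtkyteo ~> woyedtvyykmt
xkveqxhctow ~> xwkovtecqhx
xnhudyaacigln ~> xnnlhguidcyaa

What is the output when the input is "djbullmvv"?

The pattern: take characters alternately from the front and the back (1st, last, 2nd, 2nd-last, ...).
For "djbullmvv" the result is "dvjvbmull".

dvjvbmull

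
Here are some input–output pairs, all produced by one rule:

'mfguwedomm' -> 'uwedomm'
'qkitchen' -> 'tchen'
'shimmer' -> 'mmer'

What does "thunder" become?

Looking at the pairs, the operation is to delete the first 3 characters.
So "thunder" becomes "nder".

nder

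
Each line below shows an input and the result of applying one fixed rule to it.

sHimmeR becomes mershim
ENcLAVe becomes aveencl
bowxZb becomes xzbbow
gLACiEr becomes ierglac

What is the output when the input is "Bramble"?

blebram

The rule is to move the last 3 characters to the front (rotate right by 3), then convert every letter to lowercase.
On "Bramble": the first step gives "bleBram", and the second then gives "blebram".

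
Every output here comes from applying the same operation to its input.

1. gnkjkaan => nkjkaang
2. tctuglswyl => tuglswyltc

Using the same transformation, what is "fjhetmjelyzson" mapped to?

Looking at the pairs, the operation is to swap the front and back halves of the string, then move the last 3 characters to the front (rotate right by 3).
"fjhetmjelyzson" → "elyzsonfjhetmj" → "tmjelyzsonfjhe".

tmjelyzsonfjhe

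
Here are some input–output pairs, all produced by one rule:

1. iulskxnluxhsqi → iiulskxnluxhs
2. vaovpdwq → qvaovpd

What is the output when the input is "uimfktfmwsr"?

ruimfktfmw

In each case the input is transformed by: move the last 2 characters to the front (rotate right by 2), then delete the first character.
Working it through for "uimfktfmwsr": intermediate "sruimfktfmw", final "ruimfktfmw".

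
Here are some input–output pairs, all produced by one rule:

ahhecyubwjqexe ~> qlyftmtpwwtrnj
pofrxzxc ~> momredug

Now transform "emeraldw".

pasltbtg

In each case the input is transformed by: swap the front and back halves of the string, then shift every letter 11 places backward in the alphabet (wrapping around).
For "emeraldw", step one produces "aldwemer"; step two turns that into "pasltbtg".
(Check on "ahhecyubwjqexe": → "bwjqexeahhecyu" → "qlyftmtpwwtrnj" ✓)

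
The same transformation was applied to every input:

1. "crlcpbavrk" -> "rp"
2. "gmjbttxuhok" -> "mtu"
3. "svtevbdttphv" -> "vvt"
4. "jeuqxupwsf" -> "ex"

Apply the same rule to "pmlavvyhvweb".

mvh

Each output is the input with this applied: delete the last 3 characters, then keep one character in every 3, starting at position 2 (positions 2nd, 5th, 8th, ...).
"pmlavvyhvweb" → "pmlavvyhv" → "mvh".
(Check on "gmjbttxuhok": → "gmjbttxu" → "mtu" ✓)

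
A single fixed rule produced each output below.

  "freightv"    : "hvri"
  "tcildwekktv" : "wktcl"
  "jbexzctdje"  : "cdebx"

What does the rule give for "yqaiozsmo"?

zmqi

In each case the input is transformed by: keep every other character starting from the second (positions 2nd, 4th, 6th, ...), then move the first 2 characters to the end (rotate left by 2).
Applying both steps to "yqaiozsmo": "qizm", then "zmqi".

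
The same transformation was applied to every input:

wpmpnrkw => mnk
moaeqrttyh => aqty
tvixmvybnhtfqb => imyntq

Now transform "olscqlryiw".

The pattern: delete the first 2 characters, then keep every other character starting from the first (positions 1st, 3rd, 5th, ...).
On "olscqlryiw": the first step gives "scqlryiw", and the second then gives "sqri".

sqri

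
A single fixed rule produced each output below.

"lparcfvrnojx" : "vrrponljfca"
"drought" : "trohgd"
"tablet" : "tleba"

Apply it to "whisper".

Rule — sort the characters into reverse alphabetical order, then delete the first character.
Applying both steps to "whisper": "wsrpihe", then "srpihe".

srpihe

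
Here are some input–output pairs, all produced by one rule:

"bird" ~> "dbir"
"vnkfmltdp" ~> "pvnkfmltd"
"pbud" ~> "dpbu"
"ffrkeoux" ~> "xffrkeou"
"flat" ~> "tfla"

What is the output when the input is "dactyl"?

ldacty

Looking at the pairs, the operation is to move the last character to the front.
Doing the same to "dactyl": "ldacty".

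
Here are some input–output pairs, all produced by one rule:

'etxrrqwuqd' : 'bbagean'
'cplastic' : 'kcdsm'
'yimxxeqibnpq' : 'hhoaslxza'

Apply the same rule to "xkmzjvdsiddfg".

Each output is the input with this applied: delete the first 3 characters, then shift every letter 10 places forward in the alphabet (wrapping around).
Starting from "xkmzjvdsiddfg": after the first operation, "zjvdsiddfg"; after the second, "jtfncsnnpq".

jtfncsnnpq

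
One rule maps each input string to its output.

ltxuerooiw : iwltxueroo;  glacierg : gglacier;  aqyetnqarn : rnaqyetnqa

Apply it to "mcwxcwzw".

Each output is the input with this applied: move the first 3 characters to the end (rotate left by 3), then swap the front and back halves of the string.
For "mcwxcwzw" the result is "wmcwxcwz".

wmcwxcwz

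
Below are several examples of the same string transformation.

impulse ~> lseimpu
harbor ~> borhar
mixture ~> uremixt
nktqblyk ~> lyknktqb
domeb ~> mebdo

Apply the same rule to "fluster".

terflus

Each output is the input with this applied: move the last 3 characters to the front (rotate right by 3).
For "fluster" the result is "terflus".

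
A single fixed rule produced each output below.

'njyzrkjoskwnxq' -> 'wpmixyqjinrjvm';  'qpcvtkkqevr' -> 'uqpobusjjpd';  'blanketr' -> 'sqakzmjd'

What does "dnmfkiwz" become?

What's happening: shift every letter 1 place backward in the alphabet (wrapping around), then move the last 2 characters to the front (rotate right by 2).
"dnmfkiwz" → "cmlejhvy" → "vycmlejh".

vycmlejh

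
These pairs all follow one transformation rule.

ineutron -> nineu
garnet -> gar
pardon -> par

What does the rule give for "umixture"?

The transformation: swap the front and back halves of the string, then delete the first 3 characters.
Applying both steps to "umixture": "tureumix", then "eumix".

eumix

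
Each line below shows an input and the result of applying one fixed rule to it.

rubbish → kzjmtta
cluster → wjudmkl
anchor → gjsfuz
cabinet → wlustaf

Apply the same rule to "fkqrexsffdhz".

What's happening: shift every letter 8 places backward in the alphabet (wrapping around), then move the last 2 characters to the front (rotate right by 2).
"fkqrexsffdhz" → "xcijwpkxxvzr" → "zrxcijwpkxxv".
(Check on "rubbish": → "jmttakz" → "kzjmtta" ✓)

zrxcijwpkxxv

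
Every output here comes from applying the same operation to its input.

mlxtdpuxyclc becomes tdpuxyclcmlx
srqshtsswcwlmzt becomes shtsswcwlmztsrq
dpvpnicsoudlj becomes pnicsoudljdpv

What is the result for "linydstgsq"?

In each case the input is transformed by: move the first 3 characters to the end (rotate left by 3).
So "linydstgsq" becomes "ydstgsqlin".

ydstgsqlin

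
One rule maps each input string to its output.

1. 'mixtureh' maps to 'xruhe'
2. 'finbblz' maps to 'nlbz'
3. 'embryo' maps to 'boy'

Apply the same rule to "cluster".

uetr

The pattern: swap each adjacent pair of characters (1↔2, 3↔4, ...), then delete the first 3 characters.
Applying both steps to "cluster": "lcsuetr", then "uetr".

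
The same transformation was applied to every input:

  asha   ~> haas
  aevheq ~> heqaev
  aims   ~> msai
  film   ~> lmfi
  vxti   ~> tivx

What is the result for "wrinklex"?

klexwrin

The transformation: swap the front and back halves of the string.
So "wrinklex" becomes "klexwrin".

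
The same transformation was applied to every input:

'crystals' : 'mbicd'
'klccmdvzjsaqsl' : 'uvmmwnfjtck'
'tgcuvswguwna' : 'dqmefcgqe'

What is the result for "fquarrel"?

paekb

The pattern: delete the last 3 characters, then shift every letter 10 places forward in the alphabet (wrapping around).
Starting from "fquarrel": after the first operation, "fquar"; after the second, "paekb".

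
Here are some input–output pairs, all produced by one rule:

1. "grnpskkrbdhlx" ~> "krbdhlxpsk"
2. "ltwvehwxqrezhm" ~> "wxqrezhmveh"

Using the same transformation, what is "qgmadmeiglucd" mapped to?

eiglucdadm

What's happening: delete the first 3 characters, then move the first 3 characters to the end (rotate left by 3).
Starting from "qgmadmeiglucd": after the first operation, "admeiglucd"; after the second, "eiglucdadm".
(Check on "ltwvehwxqrezhm": → "vehwxqrezhm" → "wxqrezhmveh" ✓)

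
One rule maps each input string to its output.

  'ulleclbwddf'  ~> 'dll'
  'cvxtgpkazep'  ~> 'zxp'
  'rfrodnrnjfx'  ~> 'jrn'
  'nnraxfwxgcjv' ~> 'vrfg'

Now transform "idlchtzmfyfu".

ultf

Each output is the input with this applied: keep one character in every 3, starting at position 3 (positions 3rd, 6th, 9th, ...), then move the last character to the front.
Applying that to "idlchtzmfyfu" gives "ultf".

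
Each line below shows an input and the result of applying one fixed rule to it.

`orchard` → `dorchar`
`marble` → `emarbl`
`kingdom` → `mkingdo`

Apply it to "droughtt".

In each case the input is transformed by: move the last character to the front.
"droughtt" → "tdrought".

tdrought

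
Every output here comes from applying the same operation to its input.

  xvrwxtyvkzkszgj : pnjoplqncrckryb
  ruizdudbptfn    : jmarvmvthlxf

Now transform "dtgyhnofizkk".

vlyqzfgxarcc

Each output is the input with this applied: shift every letter 8 places backward in the alphabet (wrapping around).
"dtgyhnofizkk" → "vlyqzfgxarcc".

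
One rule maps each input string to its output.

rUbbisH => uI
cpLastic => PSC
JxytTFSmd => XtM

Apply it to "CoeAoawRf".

OOr

The pattern: flip the case of every letter, then keep one character in every 3, starting at position 2 (positions 2nd, 5th, 8th, ...).
On "CoeAoawRf" that produces "OOr".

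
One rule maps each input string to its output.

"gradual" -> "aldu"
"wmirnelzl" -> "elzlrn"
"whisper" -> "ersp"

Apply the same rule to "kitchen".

ench

The rule is to delete the first 3 characters, then move the first 2 characters to the end (rotate left by 2).
"kitchen" → "chen" → "ench".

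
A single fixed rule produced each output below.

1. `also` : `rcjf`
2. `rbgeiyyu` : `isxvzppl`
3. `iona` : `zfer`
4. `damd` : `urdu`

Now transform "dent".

The transformation: shift every letter 9 places backward in the alphabet (wrapping around).
On "dent" that produces "uvek".

uvek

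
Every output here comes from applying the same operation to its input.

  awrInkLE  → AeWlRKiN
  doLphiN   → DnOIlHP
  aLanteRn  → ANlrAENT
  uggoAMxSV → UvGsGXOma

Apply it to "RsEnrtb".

The transformation: take characters alternately from the front and the back (1st, last, 2nd, 2nd-last, ...), then flip the case of every letter.
Applying both steps to "RsEnrtb": "RbstErn", then "rBSTeRN".

rBSTeRN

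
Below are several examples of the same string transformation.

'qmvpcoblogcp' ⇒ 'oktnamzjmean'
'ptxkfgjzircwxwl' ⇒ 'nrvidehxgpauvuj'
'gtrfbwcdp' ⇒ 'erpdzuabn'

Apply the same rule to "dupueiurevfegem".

The transformation: shift every letter 2 places backward in the alphabet (wrapping around).
So "dupueiurevfegem" becomes "bsnscgspctdceck".

bsnscgspctdceck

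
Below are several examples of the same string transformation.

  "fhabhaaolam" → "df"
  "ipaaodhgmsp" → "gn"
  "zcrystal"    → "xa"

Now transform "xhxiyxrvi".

What's happening: shift every letter 2 places backward in the alphabet (wrapping around), then keep only the first 2 characters.
Doing the same to "xhxiyxrvi": "vf".

vf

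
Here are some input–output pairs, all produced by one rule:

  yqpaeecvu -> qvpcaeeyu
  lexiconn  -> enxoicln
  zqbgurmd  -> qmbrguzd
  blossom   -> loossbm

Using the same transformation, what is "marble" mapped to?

alrbme

Each output is the input with this applied: take characters alternately from the front and the back (1st, last, 2nd, 2nd-last, ...), then move the first 2 characters to the end (rotate left by 2).
Applying both steps to "marble": "mealrb", then "alrbme".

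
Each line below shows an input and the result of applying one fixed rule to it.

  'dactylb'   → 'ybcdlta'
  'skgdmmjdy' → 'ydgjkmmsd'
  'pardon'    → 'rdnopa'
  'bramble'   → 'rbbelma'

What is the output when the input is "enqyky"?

Looking at the pairs, the operation is to sort the characters into alphabetical order, then swap the first and last characters.
Working it through for "enqyky": intermediate "eknqyy", final "yknqye".

yknqye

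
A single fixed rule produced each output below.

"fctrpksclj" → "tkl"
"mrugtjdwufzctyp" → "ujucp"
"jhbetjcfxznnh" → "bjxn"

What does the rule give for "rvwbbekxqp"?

Looking at the pairs, the operation is to keep one character in every 3, starting at position 3 (positions 3rd, 6th, 9th, ...).
Doing the same to "rvwbbekxqp": "weq".

weq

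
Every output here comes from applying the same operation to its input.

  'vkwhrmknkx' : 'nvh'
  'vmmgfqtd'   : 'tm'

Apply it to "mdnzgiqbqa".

What's happening: swap the front and back halves of the string, then keep one character in every 3, starting at position 3 (positions 3rd, 6th, 9th, ...).
On "mdnzgiqbqa": the first step gives "iqbqamdnzg", and the second then gives "bmz".

bmz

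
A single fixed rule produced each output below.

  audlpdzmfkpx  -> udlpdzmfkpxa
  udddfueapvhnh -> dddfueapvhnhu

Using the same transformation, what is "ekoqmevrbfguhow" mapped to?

Each output is the input with this applied: move the first character to the end.
"ekoqmevrbfguhow" → "koqmevrbfguhowe".

koqmevrbfguhowe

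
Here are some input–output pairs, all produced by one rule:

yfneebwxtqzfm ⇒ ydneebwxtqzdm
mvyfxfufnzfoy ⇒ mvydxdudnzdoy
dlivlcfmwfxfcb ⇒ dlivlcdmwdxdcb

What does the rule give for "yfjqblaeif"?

Rule — replace every "f" with "d".
"yfjqblaeif" → "ydjqblaeid".

ydjqblaeid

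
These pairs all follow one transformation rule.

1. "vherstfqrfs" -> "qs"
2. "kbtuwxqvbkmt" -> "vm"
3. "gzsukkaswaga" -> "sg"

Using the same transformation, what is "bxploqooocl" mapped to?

ol

Looking at the pairs, the operation is to keep one character in every 3, starting at position 2 (positions 2nd, 5th, 8th, ...), then delete the first 2 characters.
Working it through for "bxploqooocl": intermediate "xool", final "ol".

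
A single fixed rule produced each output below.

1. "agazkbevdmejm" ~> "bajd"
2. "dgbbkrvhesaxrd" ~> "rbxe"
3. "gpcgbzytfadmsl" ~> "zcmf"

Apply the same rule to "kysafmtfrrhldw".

Looking at the pairs, the operation is to keep one character in every 3, starting at position 3 (positions 3rd, 6th, 9th, ...), then swap each adjacent pair of characters (1↔2, 3↔4, ...).
Starting from "kysafmtfrrhldw": after the first operation, "smrl"; after the second, "mslr".

mslr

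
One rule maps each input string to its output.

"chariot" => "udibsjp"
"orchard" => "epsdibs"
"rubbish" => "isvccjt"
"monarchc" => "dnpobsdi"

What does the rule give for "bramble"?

In each case the input is transformed by: shift every letter 1 place forward in the alphabet (wrapping around), then move the last character to the front.
Working it through for "bramble": intermediate "csbncmf", final "fcsbncm".

fcsbncm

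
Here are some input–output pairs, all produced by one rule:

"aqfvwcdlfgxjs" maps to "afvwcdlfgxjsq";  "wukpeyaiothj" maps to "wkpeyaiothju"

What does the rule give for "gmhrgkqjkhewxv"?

ghrgkqjkhewxvm

The pattern: move the first character to the end, then swap the first and last characters.
"gmhrgkqjkhewxv" → "mhrgkqjkhewxvg" → "ghrgkqjkhewxvm".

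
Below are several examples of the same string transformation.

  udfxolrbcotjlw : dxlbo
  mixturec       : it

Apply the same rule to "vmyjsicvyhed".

mjiv

Each output is the input with this applied: delete the last 3 characters, then keep every other character starting from the second (positions 2nd, 4th, 6th, ...).
On "vmyjsicvyhed": the first step gives "vmyjsicvy", and the second then gives "mjiv".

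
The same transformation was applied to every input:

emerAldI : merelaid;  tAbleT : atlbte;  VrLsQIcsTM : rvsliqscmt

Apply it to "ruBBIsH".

urbbsih

The transformation: swap each adjacent pair of characters (1↔2, 3↔4, ...), then convert every letter to lowercase.
Doing the same to "ruBBIsH": "urbbsih".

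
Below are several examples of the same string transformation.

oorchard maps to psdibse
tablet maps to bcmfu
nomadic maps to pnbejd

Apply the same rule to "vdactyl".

ebduzm

The transformation: delete the first character, then shift every letter 1 place forward in the alphabet (wrapping around).
"vdactyl" → "dactyl" → "ebduzm".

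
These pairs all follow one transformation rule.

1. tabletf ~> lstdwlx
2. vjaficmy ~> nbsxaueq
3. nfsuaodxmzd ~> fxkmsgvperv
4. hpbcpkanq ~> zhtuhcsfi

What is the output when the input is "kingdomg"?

Looking at the pairs, the operation is to shift every letter 8 places backward in the alphabet (wrapping around).
For "kingdomg" the result is "cafyvgey".

cafyvgey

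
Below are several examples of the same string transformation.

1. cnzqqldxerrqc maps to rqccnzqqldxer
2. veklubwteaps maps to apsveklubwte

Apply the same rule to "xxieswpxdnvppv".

The pattern: move the last 3 characters to the front (rotate right by 3).
On "xxieswpxdnvppv" that produces "ppvxxieswpxdnv".

ppvxxieswpxdnv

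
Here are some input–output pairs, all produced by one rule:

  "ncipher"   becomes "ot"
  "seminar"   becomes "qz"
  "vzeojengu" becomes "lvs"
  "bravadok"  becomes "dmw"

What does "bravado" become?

The pattern: shift every letter 12 places forward in the alphabet (wrapping around), then keep one character in every 3, starting at position 2 (positions 2nd, 5th, 8th, ...).
Applying both steps to "bravado": "ndmhmpa", then "dm".
(Check on "ncipher": → "zoubtqd" → "ot" ✓)

dm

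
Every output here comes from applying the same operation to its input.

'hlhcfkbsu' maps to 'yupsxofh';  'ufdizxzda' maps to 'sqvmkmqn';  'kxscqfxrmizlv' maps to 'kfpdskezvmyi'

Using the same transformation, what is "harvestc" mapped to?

neirfgp

The transformation: delete the first character, then shift every letter 13 places forward in the alphabet (wrapping around) — i.e. ROT13.
"harvestc" → "arvestc" → "neirfgp".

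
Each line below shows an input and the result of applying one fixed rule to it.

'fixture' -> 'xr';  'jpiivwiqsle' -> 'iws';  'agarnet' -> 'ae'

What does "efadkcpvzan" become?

acz

The rule is to keep one character in every 3, starting at position 3 (positions 3rd, 6th, 9th, ...).
Applying that to "efadkcpvzan" gives "acz".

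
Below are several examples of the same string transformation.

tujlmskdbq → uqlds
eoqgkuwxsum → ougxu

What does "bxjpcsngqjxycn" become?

Rule — keep every other character starting from the second (positions 2nd, 4th, 6th, ...), then take characters alternately from the front and the back (1st, last, 2nd, 2nd-last, ...).
On "bxjpcsngqjxycn": the first step gives "xpsgjyn", and the second then gives "xnpysjg".

xnpysjg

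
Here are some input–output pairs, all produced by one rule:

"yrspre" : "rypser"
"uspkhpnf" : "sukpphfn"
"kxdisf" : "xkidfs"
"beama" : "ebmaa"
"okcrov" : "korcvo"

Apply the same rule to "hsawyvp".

shwavyp

What's happening: swap each adjacent pair of characters (1↔2, 3↔4, ...).
Applying that to "hsawyvp" gives "shwavyp".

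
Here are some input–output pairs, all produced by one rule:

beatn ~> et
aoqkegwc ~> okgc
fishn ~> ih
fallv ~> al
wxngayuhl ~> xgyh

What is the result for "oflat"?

In each case the input is transformed by: keep every other character starting from the second (positions 2nd, 4th, 6th, ...).
"oflat" → "fa".

fa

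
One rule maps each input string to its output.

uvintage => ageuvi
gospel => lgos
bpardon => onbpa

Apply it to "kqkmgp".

pkqk

The pattern: move the first 3 characters to the end (rotate left by 3), then delete the first 2 characters.
Working it through for "kqkmgp": intermediate "mgpkqk", final "pkqk".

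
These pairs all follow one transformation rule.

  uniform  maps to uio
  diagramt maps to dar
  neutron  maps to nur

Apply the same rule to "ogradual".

ord

Looking at the pairs, the operation is to keep every other character starting from the first (positions 1st, 3rd, 5th, ...), then delete the last character.
Working it through for "ogradual": intermediate "orda", final "ord".
(Check on "uniform": → "uiom" → "uio" ✓)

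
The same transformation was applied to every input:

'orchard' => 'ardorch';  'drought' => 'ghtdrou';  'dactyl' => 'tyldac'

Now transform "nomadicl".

In each case the input is transformed by: move the last 3 characters to the front (rotate right by 3).
For "nomadicl" the result is "iclnomad".

iclnomad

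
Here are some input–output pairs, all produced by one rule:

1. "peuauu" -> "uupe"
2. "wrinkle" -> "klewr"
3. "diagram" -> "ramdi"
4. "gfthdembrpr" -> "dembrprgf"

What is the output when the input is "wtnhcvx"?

cvxwt

In each case the input is transformed by: move the first 2 characters to the end (rotate left by 2), then delete the first 2 characters.
Doing the same to "wtnhcvx": "cvxwt".
(Check on "wrinkle": → "inklewr" → "klewr" ✓)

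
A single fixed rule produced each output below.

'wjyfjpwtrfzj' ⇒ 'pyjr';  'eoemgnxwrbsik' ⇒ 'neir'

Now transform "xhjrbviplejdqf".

Rule — keep one character in every 3, starting at position 3 (positions 3rd, 6th, 9th, ...), then swap each adjacent pair of characters (1↔2, 3↔4, ...).
Working it through for "xhjrbviplejdqf": intermediate "jvld", final "vjdl".
(Check on "wjyfjpwtrfzj": → "yprj" → "pyjr" ✓)

vjdl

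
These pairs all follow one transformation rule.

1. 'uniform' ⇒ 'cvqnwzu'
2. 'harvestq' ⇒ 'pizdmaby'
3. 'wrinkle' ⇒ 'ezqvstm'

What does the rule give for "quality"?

ycitqbg

Rule — shift every letter 8 places forward in the alphabet (wrapping around).
Doing the same to "quality": "ycitqbg".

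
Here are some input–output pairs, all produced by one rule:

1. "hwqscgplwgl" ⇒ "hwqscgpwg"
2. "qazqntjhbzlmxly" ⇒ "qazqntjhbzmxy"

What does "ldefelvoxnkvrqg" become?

Looking at the pairs, the operation is to remove every "l".
On "ldefelvoxnkvrqg" that produces "defevoxnkvrqg".

defevoxnkvrqg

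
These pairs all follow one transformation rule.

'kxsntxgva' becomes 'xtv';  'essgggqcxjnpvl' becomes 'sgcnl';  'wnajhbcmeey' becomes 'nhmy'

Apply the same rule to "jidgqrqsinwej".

In each case the input is transformed by: keep one character in every 3, starting at position 2 (positions 2nd, 5th, 8th, ...).
So "jidgqrqsinwej" becomes "iqsw".

iqsw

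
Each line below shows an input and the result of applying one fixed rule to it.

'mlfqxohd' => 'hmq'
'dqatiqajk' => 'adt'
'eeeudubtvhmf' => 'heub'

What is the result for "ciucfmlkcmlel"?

lcclm

The transformation: keep one character in every 3, starting at position 1 (positions 1st, 4th, 7th, ...), then move the last character to the front.
Starting from "ciucfmlkcmlel": after the first operation, "cclml"; after the second, "lcclm".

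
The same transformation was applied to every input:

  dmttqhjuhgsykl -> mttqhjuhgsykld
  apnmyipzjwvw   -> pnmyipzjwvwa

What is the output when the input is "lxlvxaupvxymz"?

The pattern: move the first character to the end.
For "lxlvxaupvxymz" the result is "xlvxaupvxymzl".

xlvxaupvxymzl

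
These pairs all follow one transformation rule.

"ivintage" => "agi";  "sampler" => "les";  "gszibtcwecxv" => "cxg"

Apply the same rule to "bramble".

blb

The transformation: swap the first and last characters, then keep only the last 3 characters.
Applying both steps to "bramble": "eramblb", then "blb".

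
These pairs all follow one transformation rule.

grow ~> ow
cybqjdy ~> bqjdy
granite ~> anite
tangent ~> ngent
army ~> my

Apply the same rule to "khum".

um

What's happening: delete the first 2 characters.
On "khum" that produces "um".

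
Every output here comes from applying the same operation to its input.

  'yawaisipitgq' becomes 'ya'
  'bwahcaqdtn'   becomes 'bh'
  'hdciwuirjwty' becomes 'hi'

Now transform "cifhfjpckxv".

Each output is the input with this applied: keep one character in every 3, starting at position 1 (positions 1st, 4th, 7th, ...), then delete the last 2 characters.
Starting from "cifhfjpckxv": after the first operation, "chpx"; after the second, "ch".

ch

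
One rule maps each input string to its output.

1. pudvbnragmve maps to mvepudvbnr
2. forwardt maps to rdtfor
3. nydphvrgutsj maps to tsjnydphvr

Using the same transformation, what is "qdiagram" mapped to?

Looking at the pairs, the operation is to move the last 3 characters to the front (rotate right by 3), then delete the last 2 characters.
"qdiagram" → "ramqdiag" → "ramqdi".

ramqdi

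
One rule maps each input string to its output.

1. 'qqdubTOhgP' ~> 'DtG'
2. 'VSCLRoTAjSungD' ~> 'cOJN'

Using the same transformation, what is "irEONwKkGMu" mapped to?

Looking at the pairs, the operation is to keep one character in every 3, starting at position 3 (positions 3rd, 6th, 9th, ...), then flip the case of every letter.
Doing the same to "irEONwKkGMu": "eWg".
(Check on "VSCLRoTAjSungD": → "Cojn" → "cOJN" ✓)

eWg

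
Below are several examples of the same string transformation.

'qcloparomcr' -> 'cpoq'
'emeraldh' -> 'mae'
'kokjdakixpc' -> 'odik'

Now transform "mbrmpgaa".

bpm

What's happening: swap the first and last characters, then keep one character in every 3, starting at position 2 (positions 2nd, 5th, 8th, ...).
Applying both steps to "mbrmpgaa": "abrmpgam", then "bpm".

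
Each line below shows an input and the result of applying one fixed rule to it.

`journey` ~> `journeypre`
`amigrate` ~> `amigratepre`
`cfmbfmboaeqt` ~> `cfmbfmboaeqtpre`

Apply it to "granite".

What's happening: append "pre".
Applying that to "granite" gives "granitepre".

granitepre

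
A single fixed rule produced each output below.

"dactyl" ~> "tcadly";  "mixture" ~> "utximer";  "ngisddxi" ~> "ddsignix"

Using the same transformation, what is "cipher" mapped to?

Looking at the pairs, the operation is to move the last 2 characters to the front (rotate right by 2), then reverse the string.
Working it through for "cipher": intermediate "erciph", final "hpicre".

hpicre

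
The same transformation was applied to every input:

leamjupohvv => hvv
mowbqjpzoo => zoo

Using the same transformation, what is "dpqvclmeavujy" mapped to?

Rule — keep only the last 3 characters.
Applying that to "dpqvclmeavujy" gives "ujy".

ujy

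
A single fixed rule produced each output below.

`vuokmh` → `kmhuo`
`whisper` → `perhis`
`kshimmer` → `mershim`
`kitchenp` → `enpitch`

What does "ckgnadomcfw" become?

cfwkgnadom

Each output is the input with this applied: delete the first character, then move the last 3 characters to the front (rotate right by 3).
"ckgnadomcfw" → "kgnadomcfw" → "cfwkgnadom".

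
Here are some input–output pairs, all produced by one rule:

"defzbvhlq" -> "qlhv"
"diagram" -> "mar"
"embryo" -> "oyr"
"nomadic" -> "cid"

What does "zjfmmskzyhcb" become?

Each output is the input with this applied: take characters alternately from the front and the back (1st, last, 2nd, 2nd-last, ...), then keep every other character starting from the second (positions 2nd, 4th, 6th, ...).
Doing the same to "zjfmmskzyhcb": "bchyzk".

bchyzk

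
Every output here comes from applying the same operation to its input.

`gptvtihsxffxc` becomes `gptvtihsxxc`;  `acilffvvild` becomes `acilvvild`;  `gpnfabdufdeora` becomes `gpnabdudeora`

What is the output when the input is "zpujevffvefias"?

The rule is to remove every "f".
"zpujevffvefias" → "zpujevveias".

zpujevveias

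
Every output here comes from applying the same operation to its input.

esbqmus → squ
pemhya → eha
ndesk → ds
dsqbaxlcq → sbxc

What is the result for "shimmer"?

hme

What's happening: keep every other character starting from the second (positions 2nd, 4th, 6th, ...).
So "shimmer" becomes "hme".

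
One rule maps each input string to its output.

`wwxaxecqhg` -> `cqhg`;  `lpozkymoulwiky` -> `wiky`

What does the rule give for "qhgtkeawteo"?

wteo

Looking at the pairs, the operation is to keep only the last 4 characters.
On "qhgtkeawteo" that produces "wteo".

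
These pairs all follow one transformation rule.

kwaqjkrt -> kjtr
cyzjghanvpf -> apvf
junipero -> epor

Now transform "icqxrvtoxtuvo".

xvuo

The rule is to swap each adjacent pair of characters (1↔2, 3↔4, ...), then keep only the last 4 characters.
Applying both steps to "icqxrvtoxtuvo": "cixqvrottxvuo", then "xvuo".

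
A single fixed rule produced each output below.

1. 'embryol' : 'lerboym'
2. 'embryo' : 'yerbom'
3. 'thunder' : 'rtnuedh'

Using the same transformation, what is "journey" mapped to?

yjrueno

What's happening: swap each adjacent pair of characters (1↔2, 3↔4, ...), then swap the first and last characters.
Applying that to "journey" gives "yjrueno".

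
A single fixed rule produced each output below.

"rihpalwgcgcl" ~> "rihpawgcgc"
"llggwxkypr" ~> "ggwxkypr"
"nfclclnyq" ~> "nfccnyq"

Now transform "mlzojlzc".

Rule — remove every "l".
So "mlzojlzc" becomes "mzojzc".

mzojzc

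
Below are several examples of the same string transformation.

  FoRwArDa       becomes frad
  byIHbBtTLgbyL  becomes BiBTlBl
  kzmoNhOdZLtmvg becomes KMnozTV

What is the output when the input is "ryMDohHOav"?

RmOhA

What's happening: flip the case of every letter, then keep every other character starting from the first (positions 1st, 3rd, 5th, ...).
For "ryMDohHOav", step one produces "RYmdOHhoAV"; step two turns that into "RmOhA".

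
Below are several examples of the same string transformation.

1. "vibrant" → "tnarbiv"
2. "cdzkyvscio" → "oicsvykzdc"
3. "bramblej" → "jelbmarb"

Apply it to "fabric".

What's happening: reverse the string.
For "fabric" the result is "cirbaf".

cirbaf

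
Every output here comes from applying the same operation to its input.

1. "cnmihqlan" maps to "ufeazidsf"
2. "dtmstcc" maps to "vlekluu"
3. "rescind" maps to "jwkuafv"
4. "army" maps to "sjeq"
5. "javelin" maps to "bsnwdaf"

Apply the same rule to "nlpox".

In each case the input is transformed by: shift every letter 8 places backward in the alphabet (wrapping around).
Doing the same to "nlpox": "fdhgp".

fdhgp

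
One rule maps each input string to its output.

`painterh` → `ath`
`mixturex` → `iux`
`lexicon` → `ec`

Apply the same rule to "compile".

oi

Each output is the input with this applied: keep one character in every 3, starting at position 2 (positions 2nd, 5th, 8th, ...).
So "compile" becomes "oi".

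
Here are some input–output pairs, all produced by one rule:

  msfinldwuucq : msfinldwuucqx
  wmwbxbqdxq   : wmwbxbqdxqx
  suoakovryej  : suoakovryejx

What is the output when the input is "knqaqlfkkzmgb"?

In each case the input is transformed by: append "x".
"knqaqlfkkzmgb" → "knqaqlfkkzmgbx".

knqaqlfkkzmgbx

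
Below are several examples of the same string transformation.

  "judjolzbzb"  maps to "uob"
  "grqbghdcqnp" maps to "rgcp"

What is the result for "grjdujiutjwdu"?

ruuw

Rule — keep one character in every 3, starting at position 2 (positions 2nd, 5th, 8th, ...).
"grjdujiutjwdu" → "ruuw".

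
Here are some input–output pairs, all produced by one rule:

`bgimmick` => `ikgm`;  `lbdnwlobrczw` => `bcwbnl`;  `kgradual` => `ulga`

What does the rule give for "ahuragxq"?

In each case the input is transformed by: swap the front and back halves of the string, then keep every other character starting from the second (positions 2nd, 4th, 6th, ...).
"ahuragxq" → "agxqahur" → "gqhr".
(Check on "bgimmick": → "mickbgim" → "ikgm" ✓)

gqhr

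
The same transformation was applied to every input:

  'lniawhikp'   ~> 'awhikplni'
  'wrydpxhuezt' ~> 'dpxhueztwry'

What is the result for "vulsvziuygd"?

svziuygdvul

Rule — move the first 3 characters to the end (rotate left by 3).
For "vulsvziuygd" the result is "svziuygdvul".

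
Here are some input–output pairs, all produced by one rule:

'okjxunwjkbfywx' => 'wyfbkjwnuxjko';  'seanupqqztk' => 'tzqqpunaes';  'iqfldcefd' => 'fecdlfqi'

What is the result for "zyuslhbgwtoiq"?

Rule — reverse the string, then delete the first character.
For "zyuslhbgwtoiq", step one produces "qiotwgbhlsuyz"; step two turns that into "iotwgbhlsuyz".
(Check on "seanupqqztk": → "ktzqqpunaes" → "tzqqpunaes" ✓)

iotwgbhlsuyz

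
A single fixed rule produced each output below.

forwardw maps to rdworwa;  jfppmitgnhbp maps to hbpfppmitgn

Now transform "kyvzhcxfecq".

Looking at the pairs, the operation is to delete the first character, then move the last 3 characters to the front (rotate right by 3).
On "kyvzhcxfecq": the first step gives "yvzhcxfecq", and the second then gives "ecqyvzhcxf".

ecqyvzhcxf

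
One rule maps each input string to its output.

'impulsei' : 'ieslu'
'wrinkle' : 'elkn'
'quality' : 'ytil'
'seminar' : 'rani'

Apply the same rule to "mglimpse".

espmi

Each output is the input with this applied: delete the first 3 characters, then reverse the string.
"mglimpse" → "espmi".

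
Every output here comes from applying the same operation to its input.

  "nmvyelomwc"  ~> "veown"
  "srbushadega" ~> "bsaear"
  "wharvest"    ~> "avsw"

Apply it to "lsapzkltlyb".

What's happening: move the first 2 characters to the end (rotate left by 2), then keep every other character starting from the first (positions 1st, 3rd, 5th, ...).
So "lsapzkltlyb" becomes "azllbs".

azllbs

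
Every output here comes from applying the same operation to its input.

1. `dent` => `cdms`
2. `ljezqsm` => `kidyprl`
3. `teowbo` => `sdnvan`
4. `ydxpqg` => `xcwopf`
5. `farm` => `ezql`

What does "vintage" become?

The transformation: shift every letter 1 place backward in the alphabet (wrapping around).
So "vintage" becomes "uhmszfd".

uhmszfd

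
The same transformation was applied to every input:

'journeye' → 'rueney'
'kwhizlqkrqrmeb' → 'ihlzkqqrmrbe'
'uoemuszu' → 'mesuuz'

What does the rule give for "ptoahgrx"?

aoghxr

Each output is the input with this applied: swap each adjacent pair of characters (1↔2, 3↔4, ...), then delete the first 2 characters.
For "ptoahgrx", step one produces "tpaoghxr"; step two turns that into "aoghxr".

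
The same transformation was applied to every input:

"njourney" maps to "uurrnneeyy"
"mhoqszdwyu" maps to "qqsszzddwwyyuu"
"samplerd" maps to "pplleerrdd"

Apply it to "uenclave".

The pattern: delete the first 3 characters, then double every character.
So "uenclave" becomes "ccllaavvee".

ccllaavvee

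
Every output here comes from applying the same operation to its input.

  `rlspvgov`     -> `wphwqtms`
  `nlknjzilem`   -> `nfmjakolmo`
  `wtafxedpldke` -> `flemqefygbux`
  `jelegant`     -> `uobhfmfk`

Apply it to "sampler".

The pattern: reverse the string, then shift every letter 1 place forward in the alphabet (wrapping around).
Applying both steps to "sampler": "relpmas", then "sfmqnbt".

sfmqnbt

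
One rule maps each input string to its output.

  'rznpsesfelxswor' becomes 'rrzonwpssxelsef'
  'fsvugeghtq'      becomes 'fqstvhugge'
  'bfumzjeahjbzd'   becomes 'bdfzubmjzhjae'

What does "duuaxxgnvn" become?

dnuvunagxx

The pattern: take characters alternately from the front and the back (1st, last, 2nd, 2nd-last, ...).
For "duuaxxgnvn" the result is "dnuvunagxx".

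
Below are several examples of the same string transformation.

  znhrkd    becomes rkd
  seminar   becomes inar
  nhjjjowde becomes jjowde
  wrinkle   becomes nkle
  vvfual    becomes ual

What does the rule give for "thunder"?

Rule — delete the first 3 characters.
Applying that to "thunder" gives "nder".

nder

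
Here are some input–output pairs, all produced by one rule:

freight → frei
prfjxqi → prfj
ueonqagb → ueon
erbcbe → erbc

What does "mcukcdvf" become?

mcuk

What's happening: keep only the first 4 characters.
For "mcukcdvf" the result is "mcuk".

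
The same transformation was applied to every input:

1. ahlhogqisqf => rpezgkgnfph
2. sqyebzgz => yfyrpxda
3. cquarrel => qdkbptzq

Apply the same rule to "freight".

What's happening: move the last 3 characters to the front (rotate right by 3), then shift every letter 1 place backward in the alphabet (wrapping around).
For "freight", step one produces "ghtfrei"; step two turns that into "fgseqdh".

fgseqdh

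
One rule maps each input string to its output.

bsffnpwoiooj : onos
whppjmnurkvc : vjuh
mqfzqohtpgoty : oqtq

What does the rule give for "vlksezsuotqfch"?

Each output is the input with this applied: keep one character in every 3, starting at position 2 (positions 2nd, 5th, 8th, ...), then swap the first and last characters.
On "vlksezsuotqfch": the first step gives "leuqh", and the second then gives "heuql".

heuql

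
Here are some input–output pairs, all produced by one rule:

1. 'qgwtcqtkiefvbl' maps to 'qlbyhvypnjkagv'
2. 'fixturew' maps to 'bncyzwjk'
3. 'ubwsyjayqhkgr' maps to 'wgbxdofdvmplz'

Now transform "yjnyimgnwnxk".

Each output is the input with this applied: shift every letter 5 places forward in the alphabet (wrapping around), then swap the first and last characters.
"yjnyimgnwnxk" → "dosdnrlsbscp" → "posdnrlsbscd".

posdnrlsbscd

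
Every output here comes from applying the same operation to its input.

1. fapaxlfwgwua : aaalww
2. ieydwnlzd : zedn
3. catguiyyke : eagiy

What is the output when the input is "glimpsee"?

elms

The pattern: keep every other character starting from the second (positions 2nd, 4th, 6th, ...), then move the last character to the front.
For "glimpsee", step one produces "lmse"; step two turns that into "elms".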